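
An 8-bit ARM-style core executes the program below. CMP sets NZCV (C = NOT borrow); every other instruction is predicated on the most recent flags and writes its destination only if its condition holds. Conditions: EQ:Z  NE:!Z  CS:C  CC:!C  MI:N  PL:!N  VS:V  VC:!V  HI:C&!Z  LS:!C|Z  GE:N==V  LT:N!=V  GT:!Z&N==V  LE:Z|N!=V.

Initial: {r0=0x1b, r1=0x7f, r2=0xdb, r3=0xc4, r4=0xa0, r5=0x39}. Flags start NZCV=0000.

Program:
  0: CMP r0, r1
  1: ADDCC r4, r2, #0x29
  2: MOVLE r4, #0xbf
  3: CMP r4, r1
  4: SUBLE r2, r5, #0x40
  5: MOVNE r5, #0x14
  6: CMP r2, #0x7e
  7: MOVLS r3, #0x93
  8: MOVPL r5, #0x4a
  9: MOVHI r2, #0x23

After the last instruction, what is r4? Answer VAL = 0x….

0: ✓ CMP  NZCV=1000
1: ✓ ADDCC  r4←0x04
2: ✓ MOVLE  r4←0xbf
3: ✓ CMP  NZCV=0011
4: ✓ SUBLE  r2←0xf9
5: ✓ MOVNE  r5←0x14
6: ✓ CMP  NZCV=0011
7: · MOVLS
8: ✓ MOVPL  r5←0x4a
9: ✓ MOVHI  r2←0x23

VAL = 0xbf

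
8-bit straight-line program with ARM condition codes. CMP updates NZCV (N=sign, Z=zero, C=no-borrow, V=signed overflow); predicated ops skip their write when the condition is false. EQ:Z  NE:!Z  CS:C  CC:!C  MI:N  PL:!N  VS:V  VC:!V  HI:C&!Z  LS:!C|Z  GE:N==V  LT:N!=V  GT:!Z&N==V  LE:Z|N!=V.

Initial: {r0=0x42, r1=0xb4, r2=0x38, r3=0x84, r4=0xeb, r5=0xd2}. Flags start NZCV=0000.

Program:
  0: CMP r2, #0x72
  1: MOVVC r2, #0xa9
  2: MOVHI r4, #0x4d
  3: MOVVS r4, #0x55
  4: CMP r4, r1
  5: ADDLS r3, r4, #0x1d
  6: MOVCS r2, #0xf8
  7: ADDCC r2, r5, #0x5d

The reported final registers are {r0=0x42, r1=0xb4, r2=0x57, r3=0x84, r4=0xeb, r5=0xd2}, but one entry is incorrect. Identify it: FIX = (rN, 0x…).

FIX = (r2, 0xf8)

[0] flags=1000 → (cmp)
[1] flags=1000 VC?T → r2=0xa9
[2] flags=1000 HI?F → skip
[3] flags=1000 VS?F → skip
[4] flags=0010 → (cmp)
[5] flags=0010 LS?F → skip
[6] flags=0010 CS?T → r2=0xf8
[7] flags=0010 CC?F → skip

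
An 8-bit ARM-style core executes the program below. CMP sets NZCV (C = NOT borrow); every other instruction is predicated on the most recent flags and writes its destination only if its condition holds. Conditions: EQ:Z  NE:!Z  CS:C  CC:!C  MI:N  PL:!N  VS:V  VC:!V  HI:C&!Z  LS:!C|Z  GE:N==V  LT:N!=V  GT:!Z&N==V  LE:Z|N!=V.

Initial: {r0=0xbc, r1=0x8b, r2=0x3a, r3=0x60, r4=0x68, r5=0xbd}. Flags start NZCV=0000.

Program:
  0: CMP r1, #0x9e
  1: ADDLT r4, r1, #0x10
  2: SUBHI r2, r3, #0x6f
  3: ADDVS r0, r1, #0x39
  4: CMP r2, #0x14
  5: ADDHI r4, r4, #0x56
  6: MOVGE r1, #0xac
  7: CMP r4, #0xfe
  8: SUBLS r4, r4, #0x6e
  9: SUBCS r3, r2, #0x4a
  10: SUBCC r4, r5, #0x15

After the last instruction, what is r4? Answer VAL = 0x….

0: ✓ CMP  NZCV=1000
1: ✓ ADDLT  r4←0x9b
2: · SUBHI
3: · ADDVS
4: ✓ CMP  NZCV=0010
5: ✓ ADDHI  r4←0xf1
6: ✓ MOVGE  r1←0xac
7: ✓ CMP  NZCV=1000
8: ✓ SUBLS  r4←0x83
9: · SUBCS
10: ✓ SUBCC  r4←0xa8

VAL = 0xa8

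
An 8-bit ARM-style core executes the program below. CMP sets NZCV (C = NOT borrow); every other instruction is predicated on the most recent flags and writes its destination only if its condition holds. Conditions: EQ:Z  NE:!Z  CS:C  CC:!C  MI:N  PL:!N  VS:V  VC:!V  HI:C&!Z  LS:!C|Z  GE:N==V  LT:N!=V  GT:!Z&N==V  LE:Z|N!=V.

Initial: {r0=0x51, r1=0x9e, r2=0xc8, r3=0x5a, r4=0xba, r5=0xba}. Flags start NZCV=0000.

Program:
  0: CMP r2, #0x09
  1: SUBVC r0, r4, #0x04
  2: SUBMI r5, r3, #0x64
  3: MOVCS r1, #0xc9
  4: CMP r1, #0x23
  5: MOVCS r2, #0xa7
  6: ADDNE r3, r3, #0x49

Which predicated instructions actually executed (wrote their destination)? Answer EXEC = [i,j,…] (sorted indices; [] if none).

EXEC = [1,2,3,5,6]

[0] flags=1010 → (cmp)
[1] flags=1010 VC?T → r0=0xb6
[2] flags=1010 MI?T → r5=0xf6
[3] flags=1010 CS?T → r1=0xc9
[4] flags=1010 → (cmp)
[5] flags=1010 CS?T → r2=0xa7
[6] flags=1010 NE?T → r3=0xa3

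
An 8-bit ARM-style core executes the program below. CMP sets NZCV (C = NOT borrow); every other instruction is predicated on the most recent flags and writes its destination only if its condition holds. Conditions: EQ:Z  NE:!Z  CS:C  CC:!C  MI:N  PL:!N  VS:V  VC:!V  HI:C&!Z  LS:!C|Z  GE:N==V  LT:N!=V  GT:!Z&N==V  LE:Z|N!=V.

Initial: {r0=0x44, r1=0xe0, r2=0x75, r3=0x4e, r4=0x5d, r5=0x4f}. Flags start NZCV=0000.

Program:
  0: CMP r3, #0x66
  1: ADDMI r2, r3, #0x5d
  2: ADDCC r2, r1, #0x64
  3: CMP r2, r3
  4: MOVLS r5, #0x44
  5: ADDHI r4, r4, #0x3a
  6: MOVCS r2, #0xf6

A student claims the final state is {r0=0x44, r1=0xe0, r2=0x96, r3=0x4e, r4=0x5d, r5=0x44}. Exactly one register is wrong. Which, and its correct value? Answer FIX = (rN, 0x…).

FIX = (r2, 0x44)

0: ✓ CMP  NZCV=1000
1: ✓ ADDMI  r2←0xab
2: ✓ ADDCC  r2←0x44
3: ✓ CMP  NZCV=1000
4: ✓ MOVLS  r5←0x44
5: · ADDHI
6: · MOVCS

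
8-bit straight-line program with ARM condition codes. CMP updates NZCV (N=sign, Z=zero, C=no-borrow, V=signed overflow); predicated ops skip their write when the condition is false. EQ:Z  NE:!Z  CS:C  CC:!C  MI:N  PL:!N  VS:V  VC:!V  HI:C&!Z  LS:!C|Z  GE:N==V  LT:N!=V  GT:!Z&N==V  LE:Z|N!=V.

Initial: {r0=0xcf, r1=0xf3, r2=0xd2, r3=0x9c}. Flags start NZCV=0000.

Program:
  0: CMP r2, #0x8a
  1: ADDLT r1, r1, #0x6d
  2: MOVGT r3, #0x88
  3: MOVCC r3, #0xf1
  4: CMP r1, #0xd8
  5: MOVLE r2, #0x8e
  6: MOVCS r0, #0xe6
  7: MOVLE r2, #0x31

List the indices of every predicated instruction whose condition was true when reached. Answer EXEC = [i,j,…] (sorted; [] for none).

EXEC = [2,6]

0: ✓ CMP  NZCV=0010
1: · ADDLT
2: ✓ MOVGT  r3←0x88
3: · MOVCC
4: ✓ CMP  NZCV=0010
5: · MOVLE
6: ✓ MOVCS  r0←0xe6
7: · MOVLE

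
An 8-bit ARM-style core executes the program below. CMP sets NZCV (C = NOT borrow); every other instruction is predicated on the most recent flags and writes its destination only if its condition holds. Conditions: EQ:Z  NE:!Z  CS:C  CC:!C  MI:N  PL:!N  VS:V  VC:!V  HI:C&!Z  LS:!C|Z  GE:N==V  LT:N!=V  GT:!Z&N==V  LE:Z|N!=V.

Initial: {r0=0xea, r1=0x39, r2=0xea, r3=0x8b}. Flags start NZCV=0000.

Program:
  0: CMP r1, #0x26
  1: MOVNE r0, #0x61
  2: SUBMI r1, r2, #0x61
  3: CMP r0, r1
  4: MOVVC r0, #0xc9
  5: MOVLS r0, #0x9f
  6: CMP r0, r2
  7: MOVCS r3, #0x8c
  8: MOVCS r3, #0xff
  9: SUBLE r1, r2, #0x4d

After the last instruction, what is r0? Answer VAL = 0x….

0: ✓ CMP  NZCV=0010
1: ✓ MOVNE  r0←0x61
2: · SUBMI
3: ✓ CMP  NZCV=0010
4: ✓ MOVVC  r0←0xc9
5: · MOVLS
6: ✓ CMP  NZCV=1000
7: · MOVCS
8: · MOVCS
9: ✓ SUBLE  r1←0x9d

VAL = 0xc9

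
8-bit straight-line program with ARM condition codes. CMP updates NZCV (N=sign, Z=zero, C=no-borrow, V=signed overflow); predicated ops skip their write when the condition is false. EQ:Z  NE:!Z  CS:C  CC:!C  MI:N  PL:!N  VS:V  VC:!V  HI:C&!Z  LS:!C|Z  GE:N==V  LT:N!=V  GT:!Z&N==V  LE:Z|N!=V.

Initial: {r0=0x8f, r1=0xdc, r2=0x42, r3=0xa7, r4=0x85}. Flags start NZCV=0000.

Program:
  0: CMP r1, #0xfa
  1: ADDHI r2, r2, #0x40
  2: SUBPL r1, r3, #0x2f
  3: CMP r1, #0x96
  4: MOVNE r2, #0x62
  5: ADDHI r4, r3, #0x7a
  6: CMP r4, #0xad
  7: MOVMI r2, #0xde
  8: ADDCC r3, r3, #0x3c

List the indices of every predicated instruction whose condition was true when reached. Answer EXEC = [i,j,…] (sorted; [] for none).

0: ✓ CMP  NZCV=1000
1: · ADDHI
2: · SUBPL
3: ✓ CMP  NZCV=0010
4: ✓ MOVNE  r2←0x62
5: ✓ ADDHI  r4←0x21
6: ✓ CMP  NZCV=0000
7: · MOVMI
8: ✓ ADDCC  r3←0xe3

EXEC = [4,5,8]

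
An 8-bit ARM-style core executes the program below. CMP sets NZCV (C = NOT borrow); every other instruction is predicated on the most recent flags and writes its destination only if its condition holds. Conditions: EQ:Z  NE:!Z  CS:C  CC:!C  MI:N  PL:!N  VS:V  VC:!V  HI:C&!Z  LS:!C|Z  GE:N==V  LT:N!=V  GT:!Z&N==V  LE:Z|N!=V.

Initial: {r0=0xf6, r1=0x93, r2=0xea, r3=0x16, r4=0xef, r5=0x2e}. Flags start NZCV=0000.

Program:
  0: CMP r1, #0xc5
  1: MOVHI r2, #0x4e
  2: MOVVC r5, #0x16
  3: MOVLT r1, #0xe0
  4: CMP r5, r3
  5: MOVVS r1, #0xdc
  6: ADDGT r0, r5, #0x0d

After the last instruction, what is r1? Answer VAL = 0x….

[0] flags=1000 → (cmp)
[1] flags=1000 HI?F → skip
[2] flags=1000 VC?T → r5=0x16
[3] flags=1000 LT?T → r1=0xe0
[4] flags=0110 → (cmp)
[5] flags=0110 VS?F → skip
[6] flags=0110 GT?F → skip

VAL = 0xe0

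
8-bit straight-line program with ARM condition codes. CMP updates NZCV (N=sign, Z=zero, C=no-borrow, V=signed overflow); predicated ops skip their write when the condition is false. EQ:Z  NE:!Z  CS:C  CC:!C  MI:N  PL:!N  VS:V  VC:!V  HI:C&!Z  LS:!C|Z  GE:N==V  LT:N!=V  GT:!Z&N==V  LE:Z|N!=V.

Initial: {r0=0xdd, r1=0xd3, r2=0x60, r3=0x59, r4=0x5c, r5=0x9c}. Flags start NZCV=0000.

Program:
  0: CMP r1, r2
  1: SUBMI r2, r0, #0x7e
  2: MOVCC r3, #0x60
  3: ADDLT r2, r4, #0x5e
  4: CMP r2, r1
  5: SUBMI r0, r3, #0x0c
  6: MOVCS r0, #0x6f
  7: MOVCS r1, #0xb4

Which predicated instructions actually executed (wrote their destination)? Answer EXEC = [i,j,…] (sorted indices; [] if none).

EXEC = [3,5]

[0] flags=0011 → (cmp)
[1] flags=0011 MI?F → skip
[2] flags=0011 CC?F → skip
[3] flags=0011 LT?T → r2=0xba
[4] flags=1000 → (cmp)
[5] flags=1000 MI?T → r0=0x4d
[6] flags=1000 CS?F → skip
[7] flags=1000 CS?F → skip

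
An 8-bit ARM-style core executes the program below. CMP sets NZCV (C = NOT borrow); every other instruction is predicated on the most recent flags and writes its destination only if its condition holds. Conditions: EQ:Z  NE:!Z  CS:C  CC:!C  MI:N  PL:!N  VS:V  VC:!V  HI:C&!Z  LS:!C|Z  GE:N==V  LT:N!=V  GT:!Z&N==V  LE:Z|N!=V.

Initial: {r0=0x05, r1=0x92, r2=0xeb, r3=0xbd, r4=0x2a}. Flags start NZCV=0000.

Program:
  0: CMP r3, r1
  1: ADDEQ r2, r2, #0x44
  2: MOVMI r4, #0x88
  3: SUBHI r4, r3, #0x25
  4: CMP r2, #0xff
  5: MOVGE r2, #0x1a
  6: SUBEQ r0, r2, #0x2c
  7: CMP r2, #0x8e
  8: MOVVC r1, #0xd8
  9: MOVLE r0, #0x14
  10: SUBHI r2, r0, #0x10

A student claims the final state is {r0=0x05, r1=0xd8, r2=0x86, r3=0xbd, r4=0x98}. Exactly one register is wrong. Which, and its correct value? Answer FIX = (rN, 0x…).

FIX = (r2, 0xf5)

0: ✓ CMP  NZCV=0010
1: · ADDEQ
2: · MOVMI
3: ✓ SUBHI  r4←0x98
4: ✓ CMP  NZCV=1000
5: · MOVGE
6: · SUBEQ
7: ✓ CMP  NZCV=0010
8: ✓ MOVVC  r1←0xd8
9: · MOVLE
10: ✓ SUBHI  r2←0xf5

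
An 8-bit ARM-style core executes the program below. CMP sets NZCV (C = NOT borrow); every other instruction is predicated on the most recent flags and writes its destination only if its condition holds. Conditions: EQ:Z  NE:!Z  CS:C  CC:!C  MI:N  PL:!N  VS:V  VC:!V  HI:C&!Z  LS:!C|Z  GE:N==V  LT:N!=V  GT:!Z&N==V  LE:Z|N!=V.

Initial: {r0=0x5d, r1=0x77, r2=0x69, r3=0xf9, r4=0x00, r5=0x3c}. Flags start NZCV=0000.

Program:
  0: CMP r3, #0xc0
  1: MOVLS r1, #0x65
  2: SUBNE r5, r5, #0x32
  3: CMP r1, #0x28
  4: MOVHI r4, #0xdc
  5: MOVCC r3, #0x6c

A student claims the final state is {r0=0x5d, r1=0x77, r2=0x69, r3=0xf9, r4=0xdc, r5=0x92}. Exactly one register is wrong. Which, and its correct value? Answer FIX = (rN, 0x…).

[0] flags=0010 → (cmp)
[1] flags=0010 LS?F → skip
[2] flags=0010 NE?T → r5=0x0a
[3] flags=0010 → (cmp)
[4] flags=0010 HI?T → r4=0xdc
[5] flags=0010 CC?F → skip

FIX = (r5, 0x0a)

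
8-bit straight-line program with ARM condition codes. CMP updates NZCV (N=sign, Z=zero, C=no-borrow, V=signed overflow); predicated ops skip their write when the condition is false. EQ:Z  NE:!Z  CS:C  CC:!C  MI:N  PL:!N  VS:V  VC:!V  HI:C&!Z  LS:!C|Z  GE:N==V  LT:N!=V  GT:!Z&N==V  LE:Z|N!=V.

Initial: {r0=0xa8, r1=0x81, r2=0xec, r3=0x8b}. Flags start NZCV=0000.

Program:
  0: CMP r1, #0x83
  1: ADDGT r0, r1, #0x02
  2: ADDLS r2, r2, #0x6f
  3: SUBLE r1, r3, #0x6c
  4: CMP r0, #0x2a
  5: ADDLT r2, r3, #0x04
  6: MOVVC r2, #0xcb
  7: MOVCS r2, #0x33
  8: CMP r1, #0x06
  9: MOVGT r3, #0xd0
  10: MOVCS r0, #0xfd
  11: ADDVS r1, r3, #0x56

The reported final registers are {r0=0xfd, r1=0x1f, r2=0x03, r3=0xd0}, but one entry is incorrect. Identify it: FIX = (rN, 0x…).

FIX = (r2, 0x33)

0: ✓ CMP  NZCV=1000
1: · ADDGT
2: ✓ ADDLS  r2←0x5b
3: ✓ SUBLE  r1←0x1f
4: ✓ CMP  NZCV=0011
5: ✓ ADDLT  r2←0x8f
6: · MOVVC
7: ✓ MOVCS  r2←0x33
8: ✓ CMP  NZCV=0010
9: ✓ MOVGT  r3←0xd0
10: ✓ MOVCS  r0←0xfd
11: · ADDVS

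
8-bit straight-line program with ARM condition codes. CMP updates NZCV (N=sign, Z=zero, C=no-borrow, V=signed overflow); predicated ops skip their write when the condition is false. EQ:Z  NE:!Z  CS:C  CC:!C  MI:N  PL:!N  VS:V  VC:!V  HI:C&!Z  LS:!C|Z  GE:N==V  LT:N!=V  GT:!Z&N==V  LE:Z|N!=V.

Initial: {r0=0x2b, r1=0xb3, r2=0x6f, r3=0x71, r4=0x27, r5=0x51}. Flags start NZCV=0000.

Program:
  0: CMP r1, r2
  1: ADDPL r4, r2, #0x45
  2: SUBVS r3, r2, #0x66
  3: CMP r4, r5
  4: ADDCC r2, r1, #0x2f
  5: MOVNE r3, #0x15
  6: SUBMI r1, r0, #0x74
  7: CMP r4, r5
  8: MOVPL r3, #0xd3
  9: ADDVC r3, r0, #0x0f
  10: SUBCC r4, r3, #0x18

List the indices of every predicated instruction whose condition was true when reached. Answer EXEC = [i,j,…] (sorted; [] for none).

EXEC = [1,2,5,8]

[0] flags=0011 → (cmp)
[1] flags=0011 PL?T → r4=0xb4
[2] flags=0011 VS?T → r3=0x09
[3] flags=0011 → (cmp)
[4] flags=0011 CC?F → skip
[5] flags=0011 NE?T → r3=0x15
[6] flags=0011 MI?F → skip
[7] flags=0011 → (cmp)
[8] flags=0011 PL?T → r3=0xd3
[9] flags=0011 VC?F → skip
[10] flags=0011 CC?F → skip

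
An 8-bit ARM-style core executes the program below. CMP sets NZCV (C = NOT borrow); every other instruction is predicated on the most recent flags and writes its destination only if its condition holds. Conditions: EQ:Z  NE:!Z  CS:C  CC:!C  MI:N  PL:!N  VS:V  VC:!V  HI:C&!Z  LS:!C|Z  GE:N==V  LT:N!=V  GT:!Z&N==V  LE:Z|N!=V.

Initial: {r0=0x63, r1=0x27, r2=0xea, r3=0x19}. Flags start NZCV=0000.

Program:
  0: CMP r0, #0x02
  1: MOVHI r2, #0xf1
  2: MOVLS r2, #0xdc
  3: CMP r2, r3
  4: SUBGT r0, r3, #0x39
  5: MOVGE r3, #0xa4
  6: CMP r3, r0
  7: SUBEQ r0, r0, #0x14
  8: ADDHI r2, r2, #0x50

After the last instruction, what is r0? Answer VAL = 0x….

[0] flags=0010 → (cmp)
[1] flags=0010 HI?T → r2=0xf1
[2] flags=0010 LS?F → skip
[3] flags=1010 → (cmp)
[4] flags=1010 GT?F → skip
[5] flags=1010 GE?F → skip
[6] flags=1000 → (cmp)
[7] flags=1000 EQ?F → skip
[8] flags=1000 HI?F → skip

VAL = 0x63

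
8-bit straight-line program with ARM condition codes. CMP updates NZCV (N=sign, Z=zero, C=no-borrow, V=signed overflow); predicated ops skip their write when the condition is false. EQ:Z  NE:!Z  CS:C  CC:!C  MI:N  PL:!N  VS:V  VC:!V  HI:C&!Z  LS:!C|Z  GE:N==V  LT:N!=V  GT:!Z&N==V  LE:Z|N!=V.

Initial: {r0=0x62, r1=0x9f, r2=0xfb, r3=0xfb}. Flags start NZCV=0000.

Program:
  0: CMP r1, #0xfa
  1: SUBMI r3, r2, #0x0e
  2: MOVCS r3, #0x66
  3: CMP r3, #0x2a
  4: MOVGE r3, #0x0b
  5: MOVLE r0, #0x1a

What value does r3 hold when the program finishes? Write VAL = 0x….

[0] flags=1000 → (cmp)
[1] flags=1000 MI?T → r3=0xed
[2] flags=1000 CS?F → skip
[3] flags=1010 → (cmp)
[4] flags=1010 GE?F → skip
[5] flags=1010 LE?T → r0=0x1a

VAL = 0xed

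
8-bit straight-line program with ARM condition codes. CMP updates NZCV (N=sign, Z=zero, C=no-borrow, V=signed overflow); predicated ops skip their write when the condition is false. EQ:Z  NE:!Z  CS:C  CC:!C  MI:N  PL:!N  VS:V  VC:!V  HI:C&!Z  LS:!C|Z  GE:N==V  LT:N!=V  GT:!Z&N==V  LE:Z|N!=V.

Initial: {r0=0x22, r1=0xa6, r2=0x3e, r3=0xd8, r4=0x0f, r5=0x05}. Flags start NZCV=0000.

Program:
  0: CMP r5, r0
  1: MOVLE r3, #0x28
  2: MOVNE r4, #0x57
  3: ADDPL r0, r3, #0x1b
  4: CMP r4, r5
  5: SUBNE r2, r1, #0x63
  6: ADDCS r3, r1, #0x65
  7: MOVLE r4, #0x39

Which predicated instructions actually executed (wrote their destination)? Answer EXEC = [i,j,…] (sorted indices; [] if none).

EXEC = [1,2,5,6]

0: ✓ CMP  NZCV=1000
1: ✓ MOVLE  r3←0x28
2: ✓ MOVNE  r4←0x57
3: · ADDPL
4: ✓ CMP  NZCV=0010
5: ✓ SUBNE  r2←0x43
6: ✓ ADDCS  r3←0x0b
7: · MOVLE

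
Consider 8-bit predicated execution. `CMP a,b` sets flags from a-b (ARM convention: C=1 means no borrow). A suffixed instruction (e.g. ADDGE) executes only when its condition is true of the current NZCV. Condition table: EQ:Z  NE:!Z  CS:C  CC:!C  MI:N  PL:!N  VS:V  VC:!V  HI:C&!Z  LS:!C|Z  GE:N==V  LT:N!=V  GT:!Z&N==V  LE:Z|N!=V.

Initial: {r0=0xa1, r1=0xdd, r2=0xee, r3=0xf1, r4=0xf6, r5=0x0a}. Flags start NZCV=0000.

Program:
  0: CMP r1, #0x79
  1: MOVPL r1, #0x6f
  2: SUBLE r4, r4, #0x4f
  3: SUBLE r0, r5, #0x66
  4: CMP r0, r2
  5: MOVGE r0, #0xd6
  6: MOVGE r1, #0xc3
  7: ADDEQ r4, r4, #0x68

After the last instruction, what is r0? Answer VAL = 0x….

0: ✓ CMP  NZCV=0011
1: ✓ MOVPL  r1←0x6f
2: ✓ SUBLE  r4←0xa7
3: ✓ SUBLE  r0←0xa4
4: ✓ CMP  NZCV=1000
5: · MOVGE
6: · MOVGE
7: · ADDEQ

VAL = 0xa4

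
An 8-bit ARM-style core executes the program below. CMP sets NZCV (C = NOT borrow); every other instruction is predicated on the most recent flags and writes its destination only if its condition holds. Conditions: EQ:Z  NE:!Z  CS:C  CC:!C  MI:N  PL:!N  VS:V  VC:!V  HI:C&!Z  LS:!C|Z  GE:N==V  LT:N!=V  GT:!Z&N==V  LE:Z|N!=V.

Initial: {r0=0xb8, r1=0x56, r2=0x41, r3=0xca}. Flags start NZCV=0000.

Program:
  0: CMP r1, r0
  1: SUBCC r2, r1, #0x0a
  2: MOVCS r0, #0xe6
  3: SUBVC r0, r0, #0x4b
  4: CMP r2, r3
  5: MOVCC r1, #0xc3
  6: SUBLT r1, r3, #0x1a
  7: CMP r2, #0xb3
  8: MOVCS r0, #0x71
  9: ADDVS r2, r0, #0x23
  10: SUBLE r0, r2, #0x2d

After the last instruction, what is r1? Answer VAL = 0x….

VAL = 0xc3

[0] flags=1001 → (cmp)
[1] flags=1001 CC?T → r2=0x4c
[2] flags=1001 CS?F → skip
[3] flags=1001 VC?F → skip
[4] flags=1001 → (cmp)
[5] flags=1001 CC?T → r1=0xc3
[6] flags=1001 LT?F → skip
[7] flags=1001 → (cmp)
[8] flags=1001 CS?F → skip
[9] flags=1001 VS?T → r2=0xdb
[10] flags=1001 LE?F → skip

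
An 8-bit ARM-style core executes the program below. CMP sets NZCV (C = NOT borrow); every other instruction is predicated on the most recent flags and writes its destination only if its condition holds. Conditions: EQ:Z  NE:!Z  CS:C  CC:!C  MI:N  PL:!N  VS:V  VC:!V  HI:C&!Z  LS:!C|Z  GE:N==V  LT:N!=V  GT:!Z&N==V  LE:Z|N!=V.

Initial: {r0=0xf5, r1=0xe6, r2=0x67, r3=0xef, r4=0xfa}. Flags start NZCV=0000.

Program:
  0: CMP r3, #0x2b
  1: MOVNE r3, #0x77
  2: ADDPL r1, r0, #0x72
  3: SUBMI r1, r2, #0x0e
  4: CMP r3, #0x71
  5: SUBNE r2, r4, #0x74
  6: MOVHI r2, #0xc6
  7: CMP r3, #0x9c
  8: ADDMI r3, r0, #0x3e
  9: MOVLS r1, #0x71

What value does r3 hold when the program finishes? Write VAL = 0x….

VAL = 0x33

[0] flags=1010 → (cmp)
[1] flags=1010 NE?T → r3=0x77
[2] flags=1010 PL?F → skip
[3] flags=1010 MI?T → r1=0x59
[4] flags=0010 → (cmp)
[5] flags=0010 NE?T → r2=0x86
[6] flags=0010 HI?T → r2=0xc6
[7] flags=1001 → (cmp)
[8] flags=1001 MI?T → r3=0x33
[9] flags=1001 LS?T → r1=0x71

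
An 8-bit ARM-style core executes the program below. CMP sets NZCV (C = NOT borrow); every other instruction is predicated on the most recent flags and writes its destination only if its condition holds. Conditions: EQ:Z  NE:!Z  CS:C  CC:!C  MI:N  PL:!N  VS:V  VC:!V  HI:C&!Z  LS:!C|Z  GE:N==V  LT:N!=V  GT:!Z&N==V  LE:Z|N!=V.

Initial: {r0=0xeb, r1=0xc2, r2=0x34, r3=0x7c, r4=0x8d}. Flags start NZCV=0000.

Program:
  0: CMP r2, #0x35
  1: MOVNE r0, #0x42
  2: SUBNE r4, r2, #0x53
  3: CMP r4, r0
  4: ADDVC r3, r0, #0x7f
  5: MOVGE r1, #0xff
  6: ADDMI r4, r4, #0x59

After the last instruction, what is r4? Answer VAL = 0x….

VAL = 0x3a

0: ✓ CMP  NZCV=1000
1: ✓ MOVNE  r0←0x42
2: ✓ SUBNE  r4←0xe1
3: ✓ CMP  NZCV=1010
4: ✓ ADDVC  r3←0xc1
5: · MOVGE
6: ✓ ADDMI  r4←0x3a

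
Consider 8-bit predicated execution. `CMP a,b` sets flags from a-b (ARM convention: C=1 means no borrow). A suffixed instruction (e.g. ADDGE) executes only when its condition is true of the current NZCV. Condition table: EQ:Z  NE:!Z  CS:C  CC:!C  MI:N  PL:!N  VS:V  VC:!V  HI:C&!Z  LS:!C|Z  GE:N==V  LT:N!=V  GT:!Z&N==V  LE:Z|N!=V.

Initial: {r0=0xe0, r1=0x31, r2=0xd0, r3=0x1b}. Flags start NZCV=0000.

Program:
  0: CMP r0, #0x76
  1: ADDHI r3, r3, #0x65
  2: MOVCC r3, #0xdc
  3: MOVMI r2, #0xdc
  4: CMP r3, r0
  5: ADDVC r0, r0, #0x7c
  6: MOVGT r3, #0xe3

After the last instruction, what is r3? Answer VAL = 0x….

0: ✓ CMP  NZCV=0011
1: ✓ ADDHI  r3←0x80
2: · MOVCC
3: · MOVMI
4: ✓ CMP  NZCV=1000
5: ✓ ADDVC  r0←0x5c
6: · MOVGT

VAL = 0x80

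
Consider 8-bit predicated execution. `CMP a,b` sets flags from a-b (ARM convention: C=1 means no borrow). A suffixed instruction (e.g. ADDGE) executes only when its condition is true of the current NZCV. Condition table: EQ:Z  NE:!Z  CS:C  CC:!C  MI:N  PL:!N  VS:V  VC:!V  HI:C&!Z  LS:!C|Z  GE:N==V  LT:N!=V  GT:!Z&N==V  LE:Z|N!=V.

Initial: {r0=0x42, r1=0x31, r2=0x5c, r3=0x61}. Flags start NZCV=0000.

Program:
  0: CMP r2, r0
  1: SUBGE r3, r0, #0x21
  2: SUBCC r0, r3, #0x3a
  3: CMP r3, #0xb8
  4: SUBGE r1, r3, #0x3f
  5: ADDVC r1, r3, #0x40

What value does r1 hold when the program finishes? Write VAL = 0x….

VAL = 0x61

[0] flags=0010 → (cmp)
[1] flags=0010 GE?T → r3=0x21
[2] flags=0010 CC?F → skip
[3] flags=0000 → (cmp)
[4] flags=0000 GE?T → r1=0xe2
[5] flags=0000 VC?T → r1=0x61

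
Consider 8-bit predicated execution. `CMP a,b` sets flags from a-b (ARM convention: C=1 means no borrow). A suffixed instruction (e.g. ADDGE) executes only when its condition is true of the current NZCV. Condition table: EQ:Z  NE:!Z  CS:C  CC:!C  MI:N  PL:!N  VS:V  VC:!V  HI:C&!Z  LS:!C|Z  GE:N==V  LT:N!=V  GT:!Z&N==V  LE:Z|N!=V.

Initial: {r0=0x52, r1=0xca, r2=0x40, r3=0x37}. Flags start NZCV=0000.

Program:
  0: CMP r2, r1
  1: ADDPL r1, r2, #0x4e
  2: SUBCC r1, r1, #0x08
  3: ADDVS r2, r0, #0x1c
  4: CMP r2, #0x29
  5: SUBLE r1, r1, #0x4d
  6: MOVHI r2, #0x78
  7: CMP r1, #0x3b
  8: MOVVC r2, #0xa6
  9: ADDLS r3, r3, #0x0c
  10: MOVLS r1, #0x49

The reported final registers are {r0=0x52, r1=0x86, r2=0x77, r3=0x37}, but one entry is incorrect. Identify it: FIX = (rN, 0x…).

FIX = (r2, 0x78)

0: ✓ CMP  NZCV=0000
1: ✓ ADDPL  r1←0x8e
2: ✓ SUBCC  r1←0x86
3: · ADDVS
4: ✓ CMP  NZCV=0010
5: · SUBLE
6: ✓ MOVHI  r2←0x78
7: ✓ CMP  NZCV=0011
8: · MOVVC
9: · ADDLS
10: · MOVLS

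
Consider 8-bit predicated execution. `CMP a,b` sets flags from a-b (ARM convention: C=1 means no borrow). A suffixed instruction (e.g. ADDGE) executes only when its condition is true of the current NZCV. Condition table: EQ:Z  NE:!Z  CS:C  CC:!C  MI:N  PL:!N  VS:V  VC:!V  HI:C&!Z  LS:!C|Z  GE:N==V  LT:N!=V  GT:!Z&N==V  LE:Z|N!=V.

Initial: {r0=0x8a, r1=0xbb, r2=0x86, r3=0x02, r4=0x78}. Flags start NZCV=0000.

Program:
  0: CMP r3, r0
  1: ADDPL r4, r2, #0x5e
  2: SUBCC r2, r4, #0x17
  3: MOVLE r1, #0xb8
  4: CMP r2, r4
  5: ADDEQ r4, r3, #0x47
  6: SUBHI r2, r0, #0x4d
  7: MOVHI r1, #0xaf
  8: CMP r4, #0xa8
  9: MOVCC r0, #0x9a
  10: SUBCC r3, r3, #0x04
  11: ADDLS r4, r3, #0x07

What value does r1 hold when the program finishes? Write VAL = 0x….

[0] flags=0000 → (cmp)
[1] flags=0000 PL?T → r4=0xe4
[2] flags=0000 CC?T → r2=0xcd
[3] flags=0000 LE?F → skip
[4] flags=1000 → (cmp)
[5] flags=1000 EQ?F → skip
[6] flags=1000 HI?F → skip
[7] flags=1000 HI?F → skip
[8] flags=0010 → (cmp)
[9] flags=0010 CC?F → skip
[10] flags=0010 CC?F → skip
[11] flags=0010 LS?F → skip

VAL = 0xbb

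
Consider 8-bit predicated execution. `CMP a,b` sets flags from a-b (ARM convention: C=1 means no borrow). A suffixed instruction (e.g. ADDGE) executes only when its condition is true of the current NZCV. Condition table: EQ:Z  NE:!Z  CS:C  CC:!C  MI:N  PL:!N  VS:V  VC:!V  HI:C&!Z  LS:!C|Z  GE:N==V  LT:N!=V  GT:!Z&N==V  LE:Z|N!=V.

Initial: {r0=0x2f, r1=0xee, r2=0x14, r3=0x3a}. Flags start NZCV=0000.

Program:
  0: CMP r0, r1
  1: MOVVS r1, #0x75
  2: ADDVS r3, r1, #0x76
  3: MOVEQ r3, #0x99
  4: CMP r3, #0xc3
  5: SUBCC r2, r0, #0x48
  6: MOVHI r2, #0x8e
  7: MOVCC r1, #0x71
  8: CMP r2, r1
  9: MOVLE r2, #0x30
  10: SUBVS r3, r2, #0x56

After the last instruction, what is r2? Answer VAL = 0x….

VAL = 0x30

0: ✓ CMP  NZCV=0000
1: · MOVVS
2: · ADDVS
3: · MOVEQ
4: ✓ CMP  NZCV=0000
5: ✓ SUBCC  r2←0xe7
6: · MOVHI
7: ✓ MOVCC  r1←0x71
8: ✓ CMP  NZCV=0011
9: ✓ MOVLE  r2←0x30
10: ✓ SUBVS  r3←0xda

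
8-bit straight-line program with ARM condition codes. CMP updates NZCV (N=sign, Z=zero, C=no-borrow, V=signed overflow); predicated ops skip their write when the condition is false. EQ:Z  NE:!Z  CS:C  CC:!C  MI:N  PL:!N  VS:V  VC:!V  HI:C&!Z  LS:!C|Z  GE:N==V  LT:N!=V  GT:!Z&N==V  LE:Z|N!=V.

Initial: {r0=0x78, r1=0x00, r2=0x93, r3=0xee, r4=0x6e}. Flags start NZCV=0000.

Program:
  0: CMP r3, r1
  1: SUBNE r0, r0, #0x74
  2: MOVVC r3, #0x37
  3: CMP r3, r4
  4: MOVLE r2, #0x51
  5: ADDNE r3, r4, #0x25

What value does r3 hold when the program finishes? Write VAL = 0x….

VAL = 0x93

[0] flags=1010 → (cmp)
[1] flags=1010 NE?T → r0=0x04
[2] flags=1010 VC?T → r3=0x37
[3] flags=1000 → (cmp)
[4] flags=1000 LE?T → r2=0x51
[5] flags=1000 NE?T → r3=0x93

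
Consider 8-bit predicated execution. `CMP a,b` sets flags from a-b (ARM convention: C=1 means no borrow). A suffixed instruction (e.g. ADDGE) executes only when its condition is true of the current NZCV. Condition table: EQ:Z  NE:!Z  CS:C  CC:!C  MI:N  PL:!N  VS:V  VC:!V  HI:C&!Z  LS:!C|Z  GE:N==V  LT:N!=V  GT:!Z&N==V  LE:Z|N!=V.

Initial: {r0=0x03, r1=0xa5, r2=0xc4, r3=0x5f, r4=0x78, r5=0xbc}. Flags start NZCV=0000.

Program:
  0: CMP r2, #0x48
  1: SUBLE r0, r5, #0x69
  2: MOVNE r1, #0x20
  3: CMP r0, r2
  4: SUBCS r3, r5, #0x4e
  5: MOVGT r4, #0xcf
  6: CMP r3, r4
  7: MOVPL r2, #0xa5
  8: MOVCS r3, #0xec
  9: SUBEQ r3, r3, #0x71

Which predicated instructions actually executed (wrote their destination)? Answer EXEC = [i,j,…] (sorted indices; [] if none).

[0] flags=0011 → (cmp)
[1] flags=0011 LE?T → r0=0x53
[2] flags=0011 NE?T → r1=0x20
[3] flags=1001 → (cmp)
[4] flags=1001 CS?F → skip
[5] flags=1001 GT?T → r4=0xcf
[6] flags=1001 → (cmp)
[7] flags=1001 PL?F → skip
[8] flags=1001 CS?F → skip
[9] flags=1001 EQ?F → skip

EXEC = [1,2,5]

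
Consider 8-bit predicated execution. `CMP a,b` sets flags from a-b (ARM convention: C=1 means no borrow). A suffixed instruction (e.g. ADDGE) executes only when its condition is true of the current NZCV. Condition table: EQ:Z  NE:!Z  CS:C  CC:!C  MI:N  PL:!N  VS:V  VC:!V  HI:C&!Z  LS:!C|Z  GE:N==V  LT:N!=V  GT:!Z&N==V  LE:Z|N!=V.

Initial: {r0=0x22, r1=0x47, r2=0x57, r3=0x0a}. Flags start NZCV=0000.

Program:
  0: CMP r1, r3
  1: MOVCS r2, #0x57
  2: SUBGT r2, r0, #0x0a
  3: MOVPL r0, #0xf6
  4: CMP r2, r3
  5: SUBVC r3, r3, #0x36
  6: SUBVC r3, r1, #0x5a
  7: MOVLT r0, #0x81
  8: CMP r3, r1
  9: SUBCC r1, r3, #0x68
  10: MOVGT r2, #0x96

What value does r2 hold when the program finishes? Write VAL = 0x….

[0] flags=0010 → (cmp)
[1] flags=0010 CS?T → r2=0x57
[2] flags=0010 GT?T → r2=0x18
[3] flags=0010 PL?T → r0=0xf6
[4] flags=0010 → (cmp)
[5] flags=0010 VC?T → r3=0xd4
[6] flags=0010 VC?T → r3=0xed
[7] flags=0010 LT?F → skip
[8] flags=1010 → (cmp)
[9] flags=1010 CC?F → skip
[10] flags=1010 GT?F → skip

VAL = 0x18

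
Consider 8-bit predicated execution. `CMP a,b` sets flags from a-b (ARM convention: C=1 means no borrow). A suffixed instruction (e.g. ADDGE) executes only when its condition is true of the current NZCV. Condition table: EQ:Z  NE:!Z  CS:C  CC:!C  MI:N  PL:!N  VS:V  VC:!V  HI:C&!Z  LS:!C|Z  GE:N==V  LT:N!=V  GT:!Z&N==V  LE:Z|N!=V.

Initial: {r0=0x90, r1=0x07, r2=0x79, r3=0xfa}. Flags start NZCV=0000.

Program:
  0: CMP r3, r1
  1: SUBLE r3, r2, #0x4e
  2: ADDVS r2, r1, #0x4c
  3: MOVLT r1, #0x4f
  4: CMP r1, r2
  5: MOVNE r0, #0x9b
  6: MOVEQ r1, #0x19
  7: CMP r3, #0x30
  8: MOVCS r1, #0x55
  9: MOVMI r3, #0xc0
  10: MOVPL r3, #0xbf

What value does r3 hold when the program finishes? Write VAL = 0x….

[0] flags=1010 → (cmp)
[1] flags=1010 LE?T → r3=0x2b
[2] flags=1010 VS?F → skip
[3] flags=1010 LT?T → r1=0x4f
[4] flags=1000 → (cmp)
[5] flags=1000 NE?T → r0=0x9b
[6] flags=1000 EQ?F → skip
[7] flags=1000 → (cmp)
[8] flags=1000 CS?F → skip
[9] flags=1000 MI?T → r3=0xc0
[10] flags=1000 PL?F → skip

VAL = 0xc0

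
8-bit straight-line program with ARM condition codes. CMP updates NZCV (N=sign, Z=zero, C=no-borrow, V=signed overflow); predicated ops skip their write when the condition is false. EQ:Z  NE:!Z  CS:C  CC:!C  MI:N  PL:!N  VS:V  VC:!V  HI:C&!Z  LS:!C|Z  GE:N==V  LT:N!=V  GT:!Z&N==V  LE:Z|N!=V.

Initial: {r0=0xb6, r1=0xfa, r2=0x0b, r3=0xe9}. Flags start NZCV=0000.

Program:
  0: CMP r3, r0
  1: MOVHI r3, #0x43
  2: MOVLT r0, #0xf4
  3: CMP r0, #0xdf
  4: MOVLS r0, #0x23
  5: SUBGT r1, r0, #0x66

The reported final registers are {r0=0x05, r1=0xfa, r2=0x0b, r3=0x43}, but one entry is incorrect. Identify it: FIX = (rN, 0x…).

FIX = (r0, 0x23)

0: ✓ CMP  NZCV=0010
1: ✓ MOVHI  r3←0x43
2: · MOVLT
3: ✓ CMP  NZCV=1000
4: ✓ MOVLS  r0←0x23
5: · SUBGT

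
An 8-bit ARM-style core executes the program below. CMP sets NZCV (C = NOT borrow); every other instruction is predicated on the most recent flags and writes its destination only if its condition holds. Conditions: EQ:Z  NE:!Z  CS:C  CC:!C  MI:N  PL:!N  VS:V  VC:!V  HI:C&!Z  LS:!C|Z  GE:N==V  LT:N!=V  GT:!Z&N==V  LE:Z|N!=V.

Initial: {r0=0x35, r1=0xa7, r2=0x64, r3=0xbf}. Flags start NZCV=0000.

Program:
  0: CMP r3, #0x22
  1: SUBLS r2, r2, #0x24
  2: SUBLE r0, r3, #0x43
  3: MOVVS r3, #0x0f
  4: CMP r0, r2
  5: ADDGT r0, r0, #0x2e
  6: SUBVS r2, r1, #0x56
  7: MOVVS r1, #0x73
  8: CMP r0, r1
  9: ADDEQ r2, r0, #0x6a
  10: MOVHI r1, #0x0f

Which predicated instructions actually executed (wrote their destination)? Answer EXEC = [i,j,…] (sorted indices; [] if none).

0: ✓ CMP  NZCV=1010
1: · SUBLS
2: ✓ SUBLE  r0←0x7c
3: · MOVVS
4: ✓ CMP  NZCV=0010
5: ✓ ADDGT  r0←0xaa
6: · SUBVS
7: · MOVVS
8: ✓ CMP  NZCV=0010
9: · ADDEQ
10: ✓ MOVHI  r1←0x0f

EXEC = [2,5,10]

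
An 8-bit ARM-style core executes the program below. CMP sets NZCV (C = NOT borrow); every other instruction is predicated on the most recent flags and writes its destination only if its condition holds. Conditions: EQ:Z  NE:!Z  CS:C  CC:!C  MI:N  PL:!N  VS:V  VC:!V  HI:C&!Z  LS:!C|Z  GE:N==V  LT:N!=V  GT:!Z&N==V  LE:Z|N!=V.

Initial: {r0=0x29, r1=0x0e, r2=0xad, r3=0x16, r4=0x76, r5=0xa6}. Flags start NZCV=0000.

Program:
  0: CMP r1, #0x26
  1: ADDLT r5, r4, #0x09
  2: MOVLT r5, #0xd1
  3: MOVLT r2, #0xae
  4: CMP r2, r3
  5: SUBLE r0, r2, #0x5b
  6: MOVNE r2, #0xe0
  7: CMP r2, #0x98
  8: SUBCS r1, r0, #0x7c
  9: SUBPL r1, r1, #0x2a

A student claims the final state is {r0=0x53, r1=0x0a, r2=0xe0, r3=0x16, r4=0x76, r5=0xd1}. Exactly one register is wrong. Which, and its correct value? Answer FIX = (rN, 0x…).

[0] flags=1000 → (cmp)
[1] flags=1000 LT?T → r5=0x7f
[2] flags=1000 LT?T → r5=0xd1
[3] flags=1000 LT?T → r2=0xae
[4] flags=1010 → (cmp)
[5] flags=1010 LE?T → r0=0x53
[6] flags=1010 NE?T → r2=0xe0
[7] flags=0010 → (cmp)
[8] flags=0010 CS?T → r1=0xd7
[9] flags=0010 PL?T → r1=0xad

FIX = (r1, 0xad)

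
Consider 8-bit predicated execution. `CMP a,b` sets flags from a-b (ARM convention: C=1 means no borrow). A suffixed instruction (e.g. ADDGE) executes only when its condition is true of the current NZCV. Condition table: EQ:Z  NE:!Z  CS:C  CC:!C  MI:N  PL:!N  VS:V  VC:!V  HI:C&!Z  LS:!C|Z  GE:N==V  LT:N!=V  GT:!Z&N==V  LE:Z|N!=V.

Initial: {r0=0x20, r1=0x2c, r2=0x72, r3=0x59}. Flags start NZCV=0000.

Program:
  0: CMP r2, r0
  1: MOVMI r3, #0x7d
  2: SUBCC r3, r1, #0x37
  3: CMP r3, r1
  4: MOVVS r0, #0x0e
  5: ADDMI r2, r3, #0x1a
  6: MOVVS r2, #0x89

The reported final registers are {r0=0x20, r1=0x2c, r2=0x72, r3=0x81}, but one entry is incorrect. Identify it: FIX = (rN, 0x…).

0: ✓ CMP  NZCV=0010
1: · MOVMI
2: · SUBCC
3: ✓ CMP  NZCV=0010
4: · MOVVS
5: · ADDMI
6: · MOVVS

FIX = (r3, 0x59)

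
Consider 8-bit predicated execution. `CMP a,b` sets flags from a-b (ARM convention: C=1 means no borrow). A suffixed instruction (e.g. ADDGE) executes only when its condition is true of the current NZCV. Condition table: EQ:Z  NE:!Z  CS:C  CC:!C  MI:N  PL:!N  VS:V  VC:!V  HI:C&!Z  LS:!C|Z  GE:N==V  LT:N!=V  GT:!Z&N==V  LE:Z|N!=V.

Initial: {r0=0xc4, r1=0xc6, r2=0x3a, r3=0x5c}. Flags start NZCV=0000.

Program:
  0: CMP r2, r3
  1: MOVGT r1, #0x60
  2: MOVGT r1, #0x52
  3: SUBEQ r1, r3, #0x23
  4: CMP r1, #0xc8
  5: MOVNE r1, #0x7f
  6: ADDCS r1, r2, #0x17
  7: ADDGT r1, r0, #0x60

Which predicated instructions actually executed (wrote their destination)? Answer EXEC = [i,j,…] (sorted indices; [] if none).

EXEC = [5]

0: ✓ CMP  NZCV=1000
1: · MOVGT
2: · MOVGT
3: · SUBEQ
4: ✓ CMP  NZCV=1000
5: ✓ MOVNE  r1←0x7f
6: · ADDCS
7: · ADDGT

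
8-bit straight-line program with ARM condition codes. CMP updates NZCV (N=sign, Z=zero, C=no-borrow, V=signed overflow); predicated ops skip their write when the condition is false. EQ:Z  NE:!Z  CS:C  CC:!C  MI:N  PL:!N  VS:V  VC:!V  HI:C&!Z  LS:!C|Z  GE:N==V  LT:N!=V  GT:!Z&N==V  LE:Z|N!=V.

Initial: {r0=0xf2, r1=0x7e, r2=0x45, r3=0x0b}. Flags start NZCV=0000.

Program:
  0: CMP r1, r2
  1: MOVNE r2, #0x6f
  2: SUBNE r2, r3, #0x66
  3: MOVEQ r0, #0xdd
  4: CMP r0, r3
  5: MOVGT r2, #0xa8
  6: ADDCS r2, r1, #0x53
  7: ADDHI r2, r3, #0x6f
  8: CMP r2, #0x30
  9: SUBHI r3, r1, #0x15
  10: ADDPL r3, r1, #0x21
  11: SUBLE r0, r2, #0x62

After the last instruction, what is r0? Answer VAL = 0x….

VAL = 0xf2

[0] flags=0010 → (cmp)
[1] flags=0010 NE?T → r2=0x6f
[2] flags=0010 NE?T → r2=0xa5
[3] flags=0010 EQ?F → skip
[4] flags=1010 → (cmp)
[5] flags=1010 GT?F → skip
[6] flags=1010 CS?T → r2=0xd1
[7] flags=1010 HI?T → r2=0x7a
[8] flags=0010 → (cmp)
[9] flags=0010 HI?T → r3=0x69
[10] flags=0010 PL?T → r3=0x9f
[11] flags=0010 LE?F → skip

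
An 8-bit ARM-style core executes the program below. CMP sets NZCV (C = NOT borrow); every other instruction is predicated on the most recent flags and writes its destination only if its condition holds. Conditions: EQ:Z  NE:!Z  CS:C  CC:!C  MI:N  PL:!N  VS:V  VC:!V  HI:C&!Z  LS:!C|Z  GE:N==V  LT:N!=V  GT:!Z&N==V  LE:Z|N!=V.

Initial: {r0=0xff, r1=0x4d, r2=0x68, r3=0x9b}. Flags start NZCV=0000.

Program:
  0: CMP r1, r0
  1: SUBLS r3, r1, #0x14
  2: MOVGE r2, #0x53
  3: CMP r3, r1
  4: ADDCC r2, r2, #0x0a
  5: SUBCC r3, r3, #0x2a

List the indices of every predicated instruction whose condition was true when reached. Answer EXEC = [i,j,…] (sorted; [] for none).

[0] flags=0000 → (cmp)
[1] flags=0000 LS?T → r3=0x39
[2] flags=0000 GE?T → r2=0x53
[3] flags=1000 → (cmp)
[4] flags=1000 CC?T → r2=0x5d
[5] flags=1000 CC?T → r3=0x0f

EXEC = [1,2,4,5]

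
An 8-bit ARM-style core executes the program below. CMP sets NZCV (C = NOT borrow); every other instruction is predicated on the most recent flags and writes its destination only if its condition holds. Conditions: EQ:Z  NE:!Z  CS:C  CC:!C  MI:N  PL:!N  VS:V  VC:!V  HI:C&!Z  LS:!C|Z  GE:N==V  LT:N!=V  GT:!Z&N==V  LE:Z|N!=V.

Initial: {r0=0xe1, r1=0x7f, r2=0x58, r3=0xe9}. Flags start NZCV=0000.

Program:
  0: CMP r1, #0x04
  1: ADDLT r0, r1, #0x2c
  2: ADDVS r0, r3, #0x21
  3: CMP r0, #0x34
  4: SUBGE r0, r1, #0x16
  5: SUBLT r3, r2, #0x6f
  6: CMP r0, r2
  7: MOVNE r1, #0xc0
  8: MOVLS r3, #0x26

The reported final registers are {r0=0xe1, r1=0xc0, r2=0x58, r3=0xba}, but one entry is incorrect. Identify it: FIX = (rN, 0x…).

FIX = (r3, 0xe9)

0: ✓ CMP  NZCV=0010
1: · ADDLT
2: · ADDVS
3: ✓ CMP  NZCV=1010
4: · SUBGE
5: ✓ SUBLT  r3←0xe9
6: ✓ CMP  NZCV=1010
7: ✓ MOVNE  r1←0xc0
8: · MOVLS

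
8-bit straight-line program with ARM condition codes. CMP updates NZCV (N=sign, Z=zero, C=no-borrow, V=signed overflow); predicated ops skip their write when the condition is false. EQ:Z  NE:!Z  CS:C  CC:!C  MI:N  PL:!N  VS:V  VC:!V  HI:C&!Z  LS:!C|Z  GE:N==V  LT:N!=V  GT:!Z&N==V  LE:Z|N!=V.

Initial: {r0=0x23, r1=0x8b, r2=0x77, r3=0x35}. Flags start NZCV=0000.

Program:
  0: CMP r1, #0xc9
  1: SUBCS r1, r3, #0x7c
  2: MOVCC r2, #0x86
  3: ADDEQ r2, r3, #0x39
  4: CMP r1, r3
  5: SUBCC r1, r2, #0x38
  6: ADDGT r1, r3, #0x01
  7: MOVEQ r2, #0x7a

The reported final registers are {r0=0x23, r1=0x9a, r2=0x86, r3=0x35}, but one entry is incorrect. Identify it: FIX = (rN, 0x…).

FIX = (r1, 0x8b)

[0] flags=1000 → (cmp)
[1] flags=1000 CS?F → skip
[2] flags=1000 CC?T → r2=0x86
[3] flags=1000 EQ?F → skip
[4] flags=0011 → (cmp)
[5] flags=0011 CC?F → skip
[6] flags=0011 GT?F → skip
[7] flags=0011 EQ?F → skip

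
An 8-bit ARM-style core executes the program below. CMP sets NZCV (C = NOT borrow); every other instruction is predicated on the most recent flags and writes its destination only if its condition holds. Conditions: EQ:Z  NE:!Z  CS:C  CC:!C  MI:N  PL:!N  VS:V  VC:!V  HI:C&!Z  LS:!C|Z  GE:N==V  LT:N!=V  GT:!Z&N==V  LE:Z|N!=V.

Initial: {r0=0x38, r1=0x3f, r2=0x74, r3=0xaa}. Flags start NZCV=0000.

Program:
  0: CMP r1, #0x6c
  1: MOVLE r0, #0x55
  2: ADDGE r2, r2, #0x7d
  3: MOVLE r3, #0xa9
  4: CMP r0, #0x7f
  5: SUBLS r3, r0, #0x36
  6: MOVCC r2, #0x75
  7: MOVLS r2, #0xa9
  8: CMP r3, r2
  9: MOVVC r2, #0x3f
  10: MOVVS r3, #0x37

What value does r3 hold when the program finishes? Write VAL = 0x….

[0] flags=1000 → (cmp)
[1] flags=1000 LE?T → r0=0x55
[2] flags=1000 GE?F → skip
[3] flags=1000 LE?T → r3=0xa9
[4] flags=1000 → (cmp)
[5] flags=1000 LS?T → r3=0x1f
[6] flags=1000 CC?T → r2=0x75
[7] flags=1000 LS?T → r2=0xa9
[8] flags=0000 → (cmp)
[9] flags=0000 VC?T → r2=0x3f
[10] flags=0000 VS?F → skip

VAL = 0x1f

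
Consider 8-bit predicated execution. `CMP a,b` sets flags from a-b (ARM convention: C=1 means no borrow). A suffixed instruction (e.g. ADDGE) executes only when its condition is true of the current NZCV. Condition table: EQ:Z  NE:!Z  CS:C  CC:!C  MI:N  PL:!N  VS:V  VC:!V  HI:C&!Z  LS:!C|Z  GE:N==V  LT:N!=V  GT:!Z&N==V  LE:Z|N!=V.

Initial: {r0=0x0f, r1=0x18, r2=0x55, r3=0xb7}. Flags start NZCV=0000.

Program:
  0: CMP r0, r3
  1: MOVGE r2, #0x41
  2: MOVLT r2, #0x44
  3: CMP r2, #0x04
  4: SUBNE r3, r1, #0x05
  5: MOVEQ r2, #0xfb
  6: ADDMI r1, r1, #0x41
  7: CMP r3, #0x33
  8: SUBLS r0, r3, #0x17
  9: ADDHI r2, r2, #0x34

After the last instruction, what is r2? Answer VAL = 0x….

VAL = 0x41

0: ✓ CMP  NZCV=0000
1: ✓ MOVGE  r2←0x41
2: · MOVLT
3: ✓ CMP  NZCV=0010
4: ✓ SUBNE  r3←0x13
5: · MOVEQ
6: · ADDMI
7: ✓ CMP  NZCV=1000
8: ✓ SUBLS  r0←0xfc
9: · ADDHI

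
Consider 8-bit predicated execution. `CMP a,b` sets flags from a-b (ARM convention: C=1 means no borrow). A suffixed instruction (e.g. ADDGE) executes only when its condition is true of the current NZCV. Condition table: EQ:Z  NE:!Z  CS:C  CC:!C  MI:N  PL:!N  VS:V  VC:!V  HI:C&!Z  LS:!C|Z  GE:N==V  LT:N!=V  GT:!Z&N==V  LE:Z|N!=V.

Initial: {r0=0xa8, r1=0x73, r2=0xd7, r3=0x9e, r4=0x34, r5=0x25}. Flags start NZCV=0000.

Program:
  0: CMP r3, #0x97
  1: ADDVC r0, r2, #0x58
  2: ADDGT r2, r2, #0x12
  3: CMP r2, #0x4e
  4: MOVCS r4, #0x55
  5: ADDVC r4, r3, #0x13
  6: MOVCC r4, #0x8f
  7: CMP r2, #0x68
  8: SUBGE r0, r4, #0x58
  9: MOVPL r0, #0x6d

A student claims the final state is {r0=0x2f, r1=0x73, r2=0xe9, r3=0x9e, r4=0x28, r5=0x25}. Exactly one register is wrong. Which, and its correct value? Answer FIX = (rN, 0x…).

0: ✓ CMP  NZCV=0010
1: ✓ ADDVC  r0←0x2f
2: ✓ ADDGT  r2←0xe9
3: ✓ CMP  NZCV=1010
4: ✓ MOVCS  r4←0x55
5: ✓ ADDVC  r4←0xb1
6: · MOVCC
7: ✓ CMP  NZCV=1010
8: · SUBGE
9: · MOVPL

FIX = (r4, 0xb1)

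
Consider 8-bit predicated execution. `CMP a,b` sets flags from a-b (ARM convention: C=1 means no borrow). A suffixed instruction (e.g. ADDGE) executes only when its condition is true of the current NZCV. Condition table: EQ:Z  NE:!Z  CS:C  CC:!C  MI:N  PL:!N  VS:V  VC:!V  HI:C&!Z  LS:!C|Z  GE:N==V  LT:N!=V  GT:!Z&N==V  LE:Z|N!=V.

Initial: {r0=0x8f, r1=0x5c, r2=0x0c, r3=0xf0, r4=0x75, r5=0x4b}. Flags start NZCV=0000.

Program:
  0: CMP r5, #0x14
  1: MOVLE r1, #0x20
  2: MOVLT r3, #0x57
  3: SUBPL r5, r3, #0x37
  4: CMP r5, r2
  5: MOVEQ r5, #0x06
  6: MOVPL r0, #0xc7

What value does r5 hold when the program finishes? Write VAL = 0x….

[0] flags=0010 → (cmp)
[1] flags=0010 LE?F → skip
[2] flags=0010 LT?F → skip
[3] flags=0010 PL?T → r5=0xb9
[4] flags=1010 → (cmp)
[5] flags=1010 EQ?F → skip
[6] flags=1010 PL?F → skip

VAL = 0xb9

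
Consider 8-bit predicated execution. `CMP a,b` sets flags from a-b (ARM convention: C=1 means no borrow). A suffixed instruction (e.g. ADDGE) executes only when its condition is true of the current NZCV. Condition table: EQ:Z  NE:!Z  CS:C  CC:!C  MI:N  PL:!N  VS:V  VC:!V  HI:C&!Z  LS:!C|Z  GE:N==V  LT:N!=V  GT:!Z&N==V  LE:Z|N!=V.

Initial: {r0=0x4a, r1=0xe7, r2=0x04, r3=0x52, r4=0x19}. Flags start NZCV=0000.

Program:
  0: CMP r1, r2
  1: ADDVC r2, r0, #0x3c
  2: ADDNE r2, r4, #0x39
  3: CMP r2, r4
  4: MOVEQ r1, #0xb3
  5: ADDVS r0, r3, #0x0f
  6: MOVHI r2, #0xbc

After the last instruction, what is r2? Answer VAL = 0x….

VAL = 0xbc

[0] flags=1010 → (cmp)
[1] flags=1010 VC?T → r2=0x86
[2] flags=1010 NE?T → r2=0x52
[3] flags=0010 → (cmp)
[4] flags=0010 EQ?F → skip
[5] flags=0010 VS?F → skip
[6] flags=0010 HI?T → r2=0xbc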